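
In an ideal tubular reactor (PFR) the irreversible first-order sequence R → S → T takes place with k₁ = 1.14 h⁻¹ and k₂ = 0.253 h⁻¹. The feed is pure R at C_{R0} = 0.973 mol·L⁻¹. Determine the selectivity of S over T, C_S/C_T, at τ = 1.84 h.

2.85

Solving the coupled first-order balances gives C_S(τ) = [k₁/(k₂−k₁)]·C_{R0}·(e^(−k₁τ) − e^(−k₂τ)).
e^(−k₁τ) = e^(−1.14×1.84) = e^(−2.098) = 0.1228; e^(−k₂τ) = e^(−0.4655) = 0.6278.
C_S = 1.14×0.973/(0.253−1.14) × (0.1228−0.6278) = (-1.251)×(-0.5051) = 0.6316 mol·L⁻¹.
C_R = C_{R0}e^(−k₁τ) = 0.1194 mol·L⁻¹, so C_T = C_{R0}−C_R−C_S = 0.2220 mol·L⁻¹; C_S/C_T = 2.85.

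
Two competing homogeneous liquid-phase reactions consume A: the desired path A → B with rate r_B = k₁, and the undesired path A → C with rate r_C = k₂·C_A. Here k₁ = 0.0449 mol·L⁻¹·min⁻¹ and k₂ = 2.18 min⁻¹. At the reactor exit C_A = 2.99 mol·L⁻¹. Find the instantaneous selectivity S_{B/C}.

S_{B/C} = r_B/r_C = (k₁)/(k₂·C_A) = (k₁/k₂)·C_A⁻¹.
= (0.0449) / (2.18×2.990) = 0.04490/6.518 = 0.00689.
The undesired path is higher order in A, so low C_A (CSTR or dilute feed) favours B.

0.00689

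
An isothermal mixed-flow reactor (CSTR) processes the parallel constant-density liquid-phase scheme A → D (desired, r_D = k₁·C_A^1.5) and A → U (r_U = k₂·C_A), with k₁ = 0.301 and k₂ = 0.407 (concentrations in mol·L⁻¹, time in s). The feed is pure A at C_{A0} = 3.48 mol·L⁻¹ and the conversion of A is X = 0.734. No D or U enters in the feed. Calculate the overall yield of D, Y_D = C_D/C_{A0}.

0.305

Exit C_A = C_{A0}(1−X) = 3.48×0.266 = 0.9257 mol·L⁻¹.
Rates in a CSTR are evaluated at the outlet concentration: r_D = 0.301×0.9257^1.5 = 0.2681, r_U = 0.407×0.9257 = 0.3768.
Fraction of consumed A going to D: r_D/(r_D+r_U) = 0.4157.
C_D = 0.4157·C_{A0}·X = 0.4157×3.48×0.734 = 1.06 mol·L⁻¹; Y_D = C_D/C_{A0} = 0.305.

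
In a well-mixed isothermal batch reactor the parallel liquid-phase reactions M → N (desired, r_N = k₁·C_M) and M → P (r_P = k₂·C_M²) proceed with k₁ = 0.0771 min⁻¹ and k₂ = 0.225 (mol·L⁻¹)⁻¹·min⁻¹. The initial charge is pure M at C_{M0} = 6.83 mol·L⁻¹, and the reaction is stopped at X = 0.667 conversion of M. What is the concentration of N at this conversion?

0.345 mol·L⁻¹

C_M = C_{M0}(1−X) = 2.274 mol·L⁻¹.
Along a PFR/batch, dC_N/dC_M = −r_N/(r_N+r_P) = −k₁/(k₁+k₂·C_M).
Integrating from C_{M0} to C_M: C_N = (0.0771/0.225)·ln[(0.0771+0.225·6.83)/(0.0771+0.225·2.27)] = 0.3427·ln(1.614/0.5888) = 0.3455 mol·L⁻¹.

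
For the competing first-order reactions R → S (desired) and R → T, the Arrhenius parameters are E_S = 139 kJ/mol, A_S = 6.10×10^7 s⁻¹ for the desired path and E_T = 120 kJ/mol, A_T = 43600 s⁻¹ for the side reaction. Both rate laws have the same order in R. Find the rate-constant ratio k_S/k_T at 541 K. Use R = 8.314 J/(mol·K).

20.5

Since both paths have the same order in R, the concentration cancels and S_{S/T} = k_S/k_T = (A_S/A_T)·exp[(E_T−E_S)/(RT)].
(E_T−E_S)/(RT) = (120−139)×10³/(8.314×541) = -19000/4498 = -4.224.
k_S/k_T = (6.10×10^7/43600)·exp(-4.224) = 1399 × 0.01464 = 20.5.
Since E_S > E_T, raising the temperature improves selectivity toward S.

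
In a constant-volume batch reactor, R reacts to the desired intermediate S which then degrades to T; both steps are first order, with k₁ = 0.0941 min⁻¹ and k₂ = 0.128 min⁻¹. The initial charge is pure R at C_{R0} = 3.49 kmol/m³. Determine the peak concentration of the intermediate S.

1.09 kmol/m³

For a first-order series the maximum intermediate yield is C_{S,max}/C_{R0} = (k₁/k₂)^[k₂/(k₂−k₁)].
= (0.0941/0.128)^(0.128/(0.128−0.0941)) = (0.7352)^(3.776) = 0.3129.
C_{S,max} = 0.3129×3.49 = 1.09 kmol/m³.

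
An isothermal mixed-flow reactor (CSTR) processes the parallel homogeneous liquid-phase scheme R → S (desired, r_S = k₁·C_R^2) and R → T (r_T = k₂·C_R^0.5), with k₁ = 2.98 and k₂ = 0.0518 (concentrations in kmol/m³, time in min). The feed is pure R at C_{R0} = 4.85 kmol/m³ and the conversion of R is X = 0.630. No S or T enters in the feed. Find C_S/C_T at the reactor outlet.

138

Exit C_R = C_{R0}(1−X) = 4.85×0.370 = 1.794 kmol/m³.
In a CSTR the entire volume is at exit conditions, so r_S = 2.98×1.794^2 = 9.596 and r_T = 0.0518×1.794^0.5 = 0.06939.
Overall selectivity = C_S/C_T = r_Sτ/(r_Tτ) = r_S/r_T = 138.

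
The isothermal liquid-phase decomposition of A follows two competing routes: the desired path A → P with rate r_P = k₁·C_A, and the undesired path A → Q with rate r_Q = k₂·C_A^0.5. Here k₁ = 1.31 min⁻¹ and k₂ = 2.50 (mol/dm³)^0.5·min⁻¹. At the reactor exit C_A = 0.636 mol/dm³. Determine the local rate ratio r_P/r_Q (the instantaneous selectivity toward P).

S_{P/Q} = r_P/r_Q = (k₁·C_A)/(k₂·C_A^0.5) = (k₁/k₂)·C_A^0.5.
= (1.31×0.6360) / (2.50×0.6360^0.5) = 0.8332/1.994 = 0.418.

0.418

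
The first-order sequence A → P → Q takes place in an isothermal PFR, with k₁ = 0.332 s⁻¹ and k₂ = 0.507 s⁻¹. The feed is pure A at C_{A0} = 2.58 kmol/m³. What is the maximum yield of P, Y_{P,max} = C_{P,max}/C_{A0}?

0.293

For a first-order series the maximum intermediate yield is C_{P,max}/C_{A0} = (k₁/k₂)^[k₂/(k₂−k₁)].
= (0.332/0.507)^(0.507/(0.507−0.332)) = (0.6548)^(2.897) = 0.2933.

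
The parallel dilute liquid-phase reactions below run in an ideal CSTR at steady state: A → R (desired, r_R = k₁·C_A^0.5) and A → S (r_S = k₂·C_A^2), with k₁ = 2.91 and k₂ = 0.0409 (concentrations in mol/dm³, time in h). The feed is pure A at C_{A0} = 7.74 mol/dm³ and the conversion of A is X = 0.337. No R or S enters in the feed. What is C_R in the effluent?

2.24 mol/dm³

Exit C_A = C_{A0}(1−X) = 7.74×0.663 = 5.132 mol/dm³.
In a CSTR the entire volume is at exit conditions, so r_R = 2.91×5.132^0.5 = 6.592 and r_S = 0.0409×5.132^2 = 1.077.
Fraction of consumed A going to R: r_R/(r_R+r_S) = 0.8596.
C_R = 0.8596·C_{A0}·X = 0.8596×7.74×0.337 = 2.24 mol/dm³.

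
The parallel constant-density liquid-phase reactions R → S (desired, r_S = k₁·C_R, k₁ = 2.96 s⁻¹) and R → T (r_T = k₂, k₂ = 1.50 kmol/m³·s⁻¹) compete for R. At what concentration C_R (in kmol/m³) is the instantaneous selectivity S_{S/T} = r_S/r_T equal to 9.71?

S_{S/T} = (k₁/k₂)·C_R ⇒ C_R = S·k₂/k₁.
= 9.71×1.50/2.96 = 4.92 kmol/m³.

4.92 kmol/m³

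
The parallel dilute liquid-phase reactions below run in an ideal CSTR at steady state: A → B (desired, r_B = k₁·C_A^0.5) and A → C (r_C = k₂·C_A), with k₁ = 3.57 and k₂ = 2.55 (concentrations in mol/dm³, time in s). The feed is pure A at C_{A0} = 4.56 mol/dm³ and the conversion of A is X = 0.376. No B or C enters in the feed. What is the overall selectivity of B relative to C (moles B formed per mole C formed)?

0.830

Exit C_A = C_{A0}(1−X) = 4.56×0.624 = 2.845 mol/dm³.
Rates in a CSTR are evaluated at the outlet concentration: r_B = 3.57×2.845^0.5 = 6.022, r_C = 2.55×2.845 = 7.256.
Overall selectivity = C_B/C_C = r_Bτ/(r_Cτ) = r_B/r_C = 0.830.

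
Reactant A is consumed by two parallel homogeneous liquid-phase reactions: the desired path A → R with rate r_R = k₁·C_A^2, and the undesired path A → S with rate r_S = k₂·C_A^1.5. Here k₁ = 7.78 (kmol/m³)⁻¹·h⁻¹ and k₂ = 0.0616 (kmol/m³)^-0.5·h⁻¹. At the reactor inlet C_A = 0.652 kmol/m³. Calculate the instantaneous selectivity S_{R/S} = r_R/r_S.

102

S_{R/S} = r_R/r_S = (k₁·C_A^2)/(k₂·C_A^1.5) = (k₁/k₂)·C_A^0.5.
= (7.78×0.6520^2) / (0.0616×0.6520^1.5) = 3.307/0.03243 = 102.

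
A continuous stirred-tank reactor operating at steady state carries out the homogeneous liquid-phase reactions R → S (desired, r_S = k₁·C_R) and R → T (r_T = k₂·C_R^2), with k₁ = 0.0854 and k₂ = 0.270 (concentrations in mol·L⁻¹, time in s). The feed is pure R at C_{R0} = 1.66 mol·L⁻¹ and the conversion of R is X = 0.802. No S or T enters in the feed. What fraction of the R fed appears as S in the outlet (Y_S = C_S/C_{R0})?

Exit C_R = C_{R0}(1−X) = 1.66×0.198 = 0.3287 mol·L⁻¹.
Rates in a CSTR are evaluated at the outlet concentration: r_S = 0.0854×0.3287 = 0.02807, r_T = 0.270×0.3287^2 = 0.02917.
Fraction of consumed R going to S: r_S/(r_S+r_T) = 0.4904.
C_S = 0.4904·C_{R0}·X = 0.4904×1.66×0.802 = 0.653 mol·L⁻¹; Y_S = C_S/C_{R0} = 0.393.

0.393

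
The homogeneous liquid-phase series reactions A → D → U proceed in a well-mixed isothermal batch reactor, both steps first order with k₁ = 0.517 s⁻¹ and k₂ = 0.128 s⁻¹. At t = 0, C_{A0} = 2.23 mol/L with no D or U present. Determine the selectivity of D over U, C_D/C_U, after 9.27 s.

For first-order series with pure A initially, C_D(t) = k₁C_{A0}/(k₂−k₁)·(e^(−k₁t) − e^(−k₂t)).
e^(−k₁t) = e^(−0.517×9.27) = e^(−4.793) = 0.008291; e^(−k₂t) = e^(−1.187) = 0.3053.
C_D = 0.517×2.23/(0.128−0.517) × (0.008291−0.3053) = (-2.964)×(-0.2970) = 0.8802 mol/L.
C_A = C_{A0}e^(−k₁t) = 0.01849 mol/L, so C_U = C_{A0}−C_A−C_D = 1.331 mol/L; C_D/C_U = 0.661.

0.661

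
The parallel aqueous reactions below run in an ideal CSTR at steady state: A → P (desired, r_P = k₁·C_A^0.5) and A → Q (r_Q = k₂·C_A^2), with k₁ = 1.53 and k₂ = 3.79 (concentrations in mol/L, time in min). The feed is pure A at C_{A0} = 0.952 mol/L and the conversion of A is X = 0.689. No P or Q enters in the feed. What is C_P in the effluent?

0.469 mol/L

Exit C_A = C_{A0}(1−X) = 0.952×0.311 = 0.2961 mol/L.
In a CSTR the entire volume is at exit conditions, so r_P = 1.53×0.2961^0.5 = 0.8325 and r_Q = 3.79×0.2961^2 = 0.3322.
Fraction of consumed A going to P: r_P/(r_P+r_Q) = 0.7148.
C_P = 0.7148·C_{A0}·X = 0.7148×0.952×0.689 = 0.469 mol/L.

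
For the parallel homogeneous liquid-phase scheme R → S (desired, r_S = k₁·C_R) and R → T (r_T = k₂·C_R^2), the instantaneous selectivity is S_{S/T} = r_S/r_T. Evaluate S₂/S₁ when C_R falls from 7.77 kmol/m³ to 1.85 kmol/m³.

S_{S/T} = (k₁/k₂)·C_R⁻¹, so S₂/S₁ = (C_{R,2}/C_{R,1})⁻¹.
= 7.77/1.85 = 4.20.

4.20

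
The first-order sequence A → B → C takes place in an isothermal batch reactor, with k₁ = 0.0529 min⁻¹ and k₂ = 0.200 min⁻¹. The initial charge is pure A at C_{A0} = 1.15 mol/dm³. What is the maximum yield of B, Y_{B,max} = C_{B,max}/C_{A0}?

0.164

For a first-order series the maximum intermediate yield is C_{B,max}/C_{A0} = (k₁/k₂)^[k₂/(k₂−k₁)].
= (0.0529/0.200)^(0.200/(0.200−0.0529)) = (0.2645)^(1.360) = 0.1640.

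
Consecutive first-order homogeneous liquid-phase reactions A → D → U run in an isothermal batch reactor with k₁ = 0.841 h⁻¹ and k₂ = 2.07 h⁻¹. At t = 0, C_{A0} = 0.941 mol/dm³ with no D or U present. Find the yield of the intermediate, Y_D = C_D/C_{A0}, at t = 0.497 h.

For first-order series with pure A initially, C_D(t) = k₁C_{A0}/(k₂−k₁)·(e^(−k₁t) − e^(−k₂t)).
e^(−k₁t) = e^(−0.841×0.497) = e^(−0.4180) = 0.6584; e^(−k₂t) = e^(−1.029) = 0.3574.
C_D = 0.841×0.941/(2.07−0.841) × (0.6584−0.3574) = 0.6439×0.3009 = 0.1938 mol/dm³.
Y_D = C_D/C_{A0} = 0.1938/0.941 = 0.206.

0.206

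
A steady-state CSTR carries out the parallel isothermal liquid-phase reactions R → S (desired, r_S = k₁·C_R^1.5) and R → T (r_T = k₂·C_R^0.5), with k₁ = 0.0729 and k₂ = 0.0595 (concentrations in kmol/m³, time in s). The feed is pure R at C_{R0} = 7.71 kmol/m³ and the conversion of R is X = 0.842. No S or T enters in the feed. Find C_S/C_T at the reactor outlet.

Exit C_R = C_{R0}(1−X) = 7.71×0.158 = 1.218 kmol/m³.
A CSTR operates uniformly at the exit composition, giving r_S = 0.09802 and r_T = 0.06567 (each k·C_R^n at C_R = 1.218).
Overall selectivity = C_S/C_T = r_Sτ/(r_Tτ) = r_S/r_T = 1.49.

1.49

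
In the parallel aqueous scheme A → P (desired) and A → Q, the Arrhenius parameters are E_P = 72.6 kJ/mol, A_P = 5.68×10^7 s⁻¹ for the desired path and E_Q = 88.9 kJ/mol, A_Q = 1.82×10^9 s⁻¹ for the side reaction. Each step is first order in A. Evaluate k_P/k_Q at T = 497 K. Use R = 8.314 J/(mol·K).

Since both paths have the same order in A, the concentration cancels and S_{P/Q} = k_P/k_Q = (A_P/A_Q)·exp[(E_Q−E_P)/(RT)].
(E_Q−E_P)/(RT) = (88.9−72.6)×10³/(8.314×497) = 16300/4132 = 3.945.
k_P/k_Q = (5.68×10^7/1.82×10^9)·exp(3.945) = 0.03121 × 51.66 = 1.61.

1.61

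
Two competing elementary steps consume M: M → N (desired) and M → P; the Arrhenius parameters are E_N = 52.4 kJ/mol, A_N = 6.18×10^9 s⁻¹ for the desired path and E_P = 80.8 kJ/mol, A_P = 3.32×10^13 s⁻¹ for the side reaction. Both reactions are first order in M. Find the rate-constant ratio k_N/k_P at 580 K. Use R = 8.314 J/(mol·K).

0.0672

With equal orders, S_{N/P} = k_N/k_P = (A_N/A_P)·exp[(E_P−E_N)/(RT)].
(E_P−E_N)/(RT) = (80.8−52.4)×10³/(8.314×580) = 28400/4822 = 5.890.
k_N/k_P = (6.18×10^9/3.32×10^13)·exp(5.890) = 1.861×10^-4 × 361.2 = 0.0672.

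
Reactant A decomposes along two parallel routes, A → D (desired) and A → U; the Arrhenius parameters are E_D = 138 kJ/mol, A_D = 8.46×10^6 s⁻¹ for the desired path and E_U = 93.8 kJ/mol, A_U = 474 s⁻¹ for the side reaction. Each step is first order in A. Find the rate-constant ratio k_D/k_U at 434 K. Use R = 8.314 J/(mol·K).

0.0854

Since both paths have the same order in A, the concentration cancels and S_{D/U} = k_D/k_U = (A_D/A_U)·exp[(E_U−E_D)/(RT)].
(E_U−E_D)/(RT) = (93.8−138)×10³/(8.314×434) = -44200/3608 = -12.25.
k_D/k_U = (8.46×10^6/474)·exp(-12.25) = 17848 × 4.787×10^-6 = 0.0854.
Since E_D > E_U, raising the temperature improves selectivity toward D.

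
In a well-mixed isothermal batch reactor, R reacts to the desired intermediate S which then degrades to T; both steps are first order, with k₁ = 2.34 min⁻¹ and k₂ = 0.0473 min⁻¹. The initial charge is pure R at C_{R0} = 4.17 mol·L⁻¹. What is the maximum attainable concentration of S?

3.85 mol·L⁻¹

Evaluating C_S at t_opt = ln(k₂/k₁)/(k₂−k₁) gives C_{S,max}/C_{R0} = (k₁/k₂)^[k₂/(k₂−k₁)].
= (2.34/0.0473)^(0.0473/(0.0473−2.34)) = (49.47)^(-0.02063) = 0.9227.
C_{S,max} = 0.9227×4.17 = 3.85 mol·L⁻¹.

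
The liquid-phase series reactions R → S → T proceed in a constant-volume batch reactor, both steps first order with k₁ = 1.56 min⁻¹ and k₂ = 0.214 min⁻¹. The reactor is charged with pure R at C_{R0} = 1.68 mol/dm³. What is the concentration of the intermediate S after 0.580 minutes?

Solving the coupled first-order balances gives C_S(t) = [k₁/(k₂−k₁)]·C_{R0}·(e^(−k₁t) − e^(−k₂t)).
e^(−k₁t) = e^(−1.56×0.580) = e^(−0.9048) = 0.4046; e^(−k₂t) = e^(−0.1241) = 0.8833.
C_S = 1.56×1.68/(0.214−1.56) × (0.4046−0.8833) = (-1.947)×(-0.4787) = 0.9320 mol/dm³.

0.932 mol/dm³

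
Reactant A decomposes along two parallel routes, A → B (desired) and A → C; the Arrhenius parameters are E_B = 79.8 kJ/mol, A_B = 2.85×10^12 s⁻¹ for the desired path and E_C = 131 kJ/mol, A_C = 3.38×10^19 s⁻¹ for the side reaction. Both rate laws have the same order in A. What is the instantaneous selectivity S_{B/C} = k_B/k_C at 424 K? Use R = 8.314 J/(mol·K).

0.171

With equal orders, S_{B/C} = k_B/k_C = (A_B/A_C)·exp[(E_C−E_B)/(RT)].
(E_C−E_B)/(RT) = (131−79.8)×10³/(8.314×424) = 51200/3525 = 14.52.
k_B/k_C = (2.85×10^12/3.38×10^19)·exp(14.52) = 8.432×10^-8 × 2.031×10^6 = 0.171.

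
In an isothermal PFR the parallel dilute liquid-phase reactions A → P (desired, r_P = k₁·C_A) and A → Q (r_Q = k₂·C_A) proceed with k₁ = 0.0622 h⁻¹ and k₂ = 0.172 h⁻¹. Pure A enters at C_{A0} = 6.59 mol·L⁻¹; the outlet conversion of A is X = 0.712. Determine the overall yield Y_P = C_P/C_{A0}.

C_A = C_{A0}(1−X) = 1.898 mol·L⁻¹.
Both paths are first order in A, so the instantaneous fraction to P is constant: dC_P/d(−C_A) = k₁/(k₁+k₂) = 0.2656.
C_P = 0.2656·(C_{A0}−C_A) = 0.2656×4.692 = 1.25 mol·L⁻¹.
Y_P = C_P/C_{A0} = 1.246/6.59 = 0.189.

0.189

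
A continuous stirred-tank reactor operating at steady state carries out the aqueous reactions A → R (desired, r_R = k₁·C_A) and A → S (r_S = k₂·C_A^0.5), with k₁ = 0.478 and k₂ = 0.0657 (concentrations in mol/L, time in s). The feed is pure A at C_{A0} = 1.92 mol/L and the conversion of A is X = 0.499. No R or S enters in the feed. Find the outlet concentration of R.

Exit C_A = C_{A0}(1−X) = 1.92×0.501 = 0.9619 mol/L.
In a CSTR the entire volume is at exit conditions, so r_R = 0.478×0.9619 = 0.4598 and r_S = 0.0657×0.9619^0.5 = 0.06444.
Fraction of consumed A going to R: r_R/(r_R+r_S) = 0.8771.
C_R = 0.8771·C_{A0}·X = 0.8771×1.92×0.499 = 0.840 mol/L.

0.840 mol/L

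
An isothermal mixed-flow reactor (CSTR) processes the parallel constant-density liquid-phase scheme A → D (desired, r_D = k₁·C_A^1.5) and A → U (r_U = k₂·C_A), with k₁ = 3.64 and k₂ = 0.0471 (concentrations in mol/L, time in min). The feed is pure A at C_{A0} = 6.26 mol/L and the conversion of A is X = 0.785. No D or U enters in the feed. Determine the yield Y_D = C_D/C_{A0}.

Exit C_A = C_{A0}(1−X) = 6.26×0.215 = 1.346 mol/L.
A CSTR operates uniformly at the exit composition, giving r_D = 5.684 and r_U = 0.06339 (each k·C_A^n at C_A = 1.346).
Fraction of consumed A going to D: r_D/(r_D+r_U) = 0.9890.
C_D = 0.9890·C_{A0}·X = 0.9890×6.26×0.785 = 4.86 mol/L; Y_D = C_D/C_{A0} = 0.776.

0.776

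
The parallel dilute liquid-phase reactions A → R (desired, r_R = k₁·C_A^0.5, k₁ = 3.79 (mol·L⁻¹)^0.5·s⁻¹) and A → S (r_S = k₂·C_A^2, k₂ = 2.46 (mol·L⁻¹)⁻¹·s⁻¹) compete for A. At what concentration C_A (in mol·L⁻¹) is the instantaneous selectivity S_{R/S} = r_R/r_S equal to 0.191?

4.02 mol·L⁻¹

S_{R/S} = (k₁/k₂)·C_A^-1.5 ⇒ C_A = (S·k₂/k₁)^(1/(-1.5)).
= (0.191×2.46/3.79)^(-0.6667) = (0.1240)^(-0.6667) = 4.02 mol·L⁻¹.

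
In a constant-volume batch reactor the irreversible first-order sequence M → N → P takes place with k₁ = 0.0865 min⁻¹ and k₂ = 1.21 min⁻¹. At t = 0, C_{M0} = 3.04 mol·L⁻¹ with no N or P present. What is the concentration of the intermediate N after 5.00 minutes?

0.151 mol·L⁻¹

The intermediate concentration in a first-order A→B→C sequence is C_N = k₁C_{M0}(e^(−k₁t) − e^(−k₂t))/(k₂−k₁).
e^(−k₁t) = e^(−0.0865×5.00) = e^(−0.4325) = 0.6489; e^(−k₂t) = e^(−6.050) = 0.002358.
C_N = 0.0865×3.04/(1.21−0.0865) × (0.6489−0.002358) = 0.2341×0.6465 = 0.1513 mol·L⁻¹.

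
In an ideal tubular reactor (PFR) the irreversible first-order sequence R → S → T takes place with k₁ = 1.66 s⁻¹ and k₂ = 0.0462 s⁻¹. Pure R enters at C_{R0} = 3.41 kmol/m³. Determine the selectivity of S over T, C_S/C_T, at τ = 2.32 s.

11.8

For first-order series with pure R initially, C_S(τ) = k₁C_{R0}/(k₂−k₁)·(e^(−k₁τ) − e^(−k₂τ)).
e^(−k₁τ) = e^(−1.66×2.32) = e^(−3.851) = 0.02125; e^(−k₂τ) = e^(−0.1072) = 0.8984.
C_S = 1.66×3.41/(0.0462−1.66) × (0.02125−0.8984) = (-3.508)×(-0.8771) = 3.077 kmol/m³.
C_R = C_{R0}e^(−k₁τ) = 0.07248 kmol/m³, so C_T = C_{R0}−C_R−C_S = 0.2610 kmol/m³; C_S/C_T = 11.8.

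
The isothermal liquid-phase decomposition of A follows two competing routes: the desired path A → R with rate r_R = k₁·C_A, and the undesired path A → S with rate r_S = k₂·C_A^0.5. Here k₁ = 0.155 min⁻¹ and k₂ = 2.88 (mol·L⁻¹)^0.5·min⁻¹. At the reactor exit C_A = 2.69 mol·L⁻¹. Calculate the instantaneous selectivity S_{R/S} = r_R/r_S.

S_{R/S} = r_R/r_S = (k₁·C_A)/(k₂·C_A^0.5) = (k₁/k₂)·C_A^0.5.
= (0.155×2.690) / (2.88×2.690^0.5) = 0.4169/4.724 = 0.0883.
Since the desired path is higher order in A, keeping C_A high (PFR or concentrated feed) favours R.

0.0883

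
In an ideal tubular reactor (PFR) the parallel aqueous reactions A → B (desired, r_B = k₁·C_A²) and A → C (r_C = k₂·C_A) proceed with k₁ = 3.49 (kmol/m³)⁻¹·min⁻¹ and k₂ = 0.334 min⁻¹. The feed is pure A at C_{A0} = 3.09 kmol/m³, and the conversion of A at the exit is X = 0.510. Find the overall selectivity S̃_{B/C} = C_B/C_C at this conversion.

23.1

C_A = C_{A0}(1−X) = 1.514 kmol/m³.
Along a PFR/batch, dC_C/dC_A = −r_C/(r_B+r_C) = −k₂/(k₂+k₁·C_A).
Integrating from C_{A0} to C_A: C_C = (0.334/3.49)·ln[(0.334+3.49·3.09)/(0.334+3.49·1.51)] = 0.09570·ln(11.12/5.618) = 0.06532 kmol/m³.
Then C_B = (C_{A0}−C_A) − C_C = 1.576 − 0.06532 = 1.511 kmol/m³.
S̃_{B/C} = C_B/C_C = 1.511/0.06532 = 23.1.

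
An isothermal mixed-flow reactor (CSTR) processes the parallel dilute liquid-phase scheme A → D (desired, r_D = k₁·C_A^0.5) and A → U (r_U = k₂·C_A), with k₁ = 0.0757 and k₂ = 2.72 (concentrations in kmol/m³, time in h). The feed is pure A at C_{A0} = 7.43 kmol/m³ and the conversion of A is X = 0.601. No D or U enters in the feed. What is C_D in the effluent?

Exit C_A = C_{A0}(1−X) = 7.43×0.399 = 2.965 kmol/m³.
Rates in a CSTR are evaluated at the outlet concentration: r_D = 0.0757×2.965^0.5 = 0.1303, r_U = 2.72×2.965 = 8.064.
Fraction of consumed A going to D: r_D/(r_D+r_U) = 0.01591.
C_D = 0.01591·C_{A0}·X = 0.01591×7.43×0.601 = 0.0710 kmol/m³.

0.0710 kmol/m³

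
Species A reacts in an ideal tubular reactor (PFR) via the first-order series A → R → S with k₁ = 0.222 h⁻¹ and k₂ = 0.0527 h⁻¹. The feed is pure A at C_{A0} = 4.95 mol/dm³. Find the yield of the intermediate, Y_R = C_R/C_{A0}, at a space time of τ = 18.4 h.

0.475

Solving the coupled first-order balances gives C_R(τ) = [k₁/(k₂−k₁)]·C_{A0}·(e^(−k₁τ) − e^(−k₂τ)).
e^(−k₁τ) = e^(−0.222×18.4) = e^(−4.085) = 0.01683; e^(−k₂τ) = e^(−0.9697) = 0.3792.
C_R = 0.222×4.95/(0.0527−0.222) × (0.01683−0.3792) = (-6.491)×(-0.3624) = 2.352 mol/dm³.
Y_R = C_R/C_{A0} = 2.352/4.95 = 0.475.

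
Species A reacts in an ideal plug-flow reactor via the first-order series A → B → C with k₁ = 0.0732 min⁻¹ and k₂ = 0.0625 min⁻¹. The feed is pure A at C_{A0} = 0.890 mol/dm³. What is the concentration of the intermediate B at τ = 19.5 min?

Solving the coupled first-order balances gives C_B(τ) = [k₁/(k₂−k₁)]·C_{A0}·(e^(−k₁τ) − e^(−k₂τ)).
e^(−k₁τ) = e^(−0.0732×19.5) = e^(−1.427) = 0.2399; e^(−k₂τ) = e^(−1.219) = 0.2956.
C_B = 0.0732×0.890/(0.0625−0.0732) × (0.2399−0.2956) = (-6.089)×(-0.05567) = 0.3389 mol/dm³.

0.339 mol/dm³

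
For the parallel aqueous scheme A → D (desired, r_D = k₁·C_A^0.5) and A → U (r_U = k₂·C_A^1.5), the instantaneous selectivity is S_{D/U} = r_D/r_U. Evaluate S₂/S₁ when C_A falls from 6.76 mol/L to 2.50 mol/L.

S_{D/U} = (k₁/k₂)·C_A⁻¹, so S₂/S₁ = (C_{A,2}/C_{A,1})⁻¹.
= 6.76/2.50 = 2.70.
Selectivity toward D rises as C_A falls — low-concentration operation is favoured.

2.70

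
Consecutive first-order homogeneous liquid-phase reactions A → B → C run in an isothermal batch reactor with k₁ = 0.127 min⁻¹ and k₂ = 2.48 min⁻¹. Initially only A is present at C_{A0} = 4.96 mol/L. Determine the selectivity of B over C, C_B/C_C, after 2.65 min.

0.156

The intermediate concentration in a first-order A→B→C sequence is C_B = k₁C_{A0}(e^(−k₁t) − e^(−k₂t))/(k₂−k₁).
e^(−k₁t) = e^(−0.127×2.65) = e^(−0.3366) = 0.7142; e^(−k₂t) = e^(−6.572) = 0.001399.
C_B = 0.127×4.96/(2.48−0.127) × (0.7142−0.001399) = 0.2677×0.7128 = 0.1908 mol/L.
C_A = C_{A0}e^(−k₁t) = 3.543 mol/L, so C_C = C_{A0}−C_A−C_B = 1.227 mol/L; C_B/C_C = 0.156.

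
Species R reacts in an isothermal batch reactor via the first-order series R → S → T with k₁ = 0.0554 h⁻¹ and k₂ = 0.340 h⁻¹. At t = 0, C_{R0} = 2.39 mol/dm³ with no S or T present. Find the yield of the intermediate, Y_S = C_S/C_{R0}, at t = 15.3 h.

0.0823

Solving the coupled first-order balances gives C_S(t) = [k₁/(k₂−k₁)]·C_{R0}·(e^(−k₁t) − e^(−k₂t)).
e^(−k₁t) = e^(−0.0554×15.3) = e^(−0.8476) = 0.4284; e^(−k₂t) = e^(−5.202) = 0.005506.
C_S = 0.0554×2.39/(0.340−0.0554) × (0.4284−0.005506) = 0.4652×0.4229 = 0.1968 mol/dm³.
Y_S = C_S/C_{R0} = 0.1968/2.39 = 0.0823.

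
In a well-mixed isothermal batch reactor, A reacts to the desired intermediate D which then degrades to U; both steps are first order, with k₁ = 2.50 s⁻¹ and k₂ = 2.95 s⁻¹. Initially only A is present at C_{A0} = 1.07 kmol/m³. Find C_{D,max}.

0.362 kmol/m³

At the optimum, C_{D,max}/C_{A0} = (k₁/k₂)^[k₂/(k₂−k₁)].
= (2.50/2.95)^(2.95/(2.95−2.50)) = (0.8475)^(6.556) = 0.3379.
C_{D,max} = 0.3379×1.07 = 0.362 kmol/m³.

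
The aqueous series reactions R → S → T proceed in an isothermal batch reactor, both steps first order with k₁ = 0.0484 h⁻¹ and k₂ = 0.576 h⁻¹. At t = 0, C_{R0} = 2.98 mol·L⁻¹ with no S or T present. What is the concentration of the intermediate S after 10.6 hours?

For first-order series with pure R initially, C_S(t) = k₁C_{R0}/(k₂−k₁)·(e^(−k₁t) − e^(−k₂t)).
e^(−k₁t) = e^(−0.0484×10.6) = e^(−0.5130) = 0.5987; e^(−k₂t) = e^(−6.106) = 0.002230.
C_S = 0.0484×2.98/(0.576−0.0484) × (0.5987−0.002230) = 0.2734×0.5964 = 0.1631 mol·L⁻¹.

0.163 mol·L⁻¹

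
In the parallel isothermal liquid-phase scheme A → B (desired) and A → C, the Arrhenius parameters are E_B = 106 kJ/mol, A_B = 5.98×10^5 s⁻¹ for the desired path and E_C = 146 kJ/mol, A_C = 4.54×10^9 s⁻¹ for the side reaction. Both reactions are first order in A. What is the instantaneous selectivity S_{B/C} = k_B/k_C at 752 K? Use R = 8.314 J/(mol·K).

k_B/k_C = (A_B/A_C)·exp[−(E_B−E_C)/(RT)] = (A_B/A_C)·exp[(E_C−E_B)/(RT)].
(E_C−E_B)/(RT) = (146−106)×10³/(8.314×752) = 40000/6252 = 6.398.
k_B/k_C = (5.98×10^5/4.54×10^9)·exp(6.398) = 1.317×10^-4 × 600.5 = 0.0791.

0.0791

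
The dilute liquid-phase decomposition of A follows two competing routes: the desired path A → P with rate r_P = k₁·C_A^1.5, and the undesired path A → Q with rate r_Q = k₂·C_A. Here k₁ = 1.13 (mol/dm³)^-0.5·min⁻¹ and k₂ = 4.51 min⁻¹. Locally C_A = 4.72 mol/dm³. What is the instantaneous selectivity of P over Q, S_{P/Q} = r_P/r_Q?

S_{P/Q} = r_P/r_Q = (k₁·C_A^1.5)/(k₂·C_A) = (k₁/k₂)·C_A^0.5.
= (1.13×4.720^1.5) / (4.51×4.720) = 11.59/21.29 = 0.544.
Since the desired path is higher order in A, keeping C_A high (PFR or concentrated feed) favours P.

0.544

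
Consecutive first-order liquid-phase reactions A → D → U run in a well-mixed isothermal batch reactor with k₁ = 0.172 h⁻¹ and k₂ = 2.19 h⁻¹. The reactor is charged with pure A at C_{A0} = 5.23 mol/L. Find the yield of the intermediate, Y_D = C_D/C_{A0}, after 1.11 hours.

0.0629

Solving the coupled first-order balances gives C_D(t) = [k₁/(k₂−k₁)]·C_{A0}·(e^(−k₁t) − e^(−k₂t)).
e^(−k₁t) = e^(−0.172×1.11) = e^(−0.1909) = 0.8262; e^(−k₂t) = e^(−2.431) = 0.08796.
C_D = 0.172×5.23/(2.19−0.172) × (0.8262−0.08796) = 0.4458×0.7382 = 0.3291 mol/L.
Y_D = C_D/C_{A0} = 0.3291/5.23 = 0.0629.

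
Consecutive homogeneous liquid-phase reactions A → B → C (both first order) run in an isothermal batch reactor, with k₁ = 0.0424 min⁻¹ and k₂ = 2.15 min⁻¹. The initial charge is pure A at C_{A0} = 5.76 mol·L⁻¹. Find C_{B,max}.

Evaluating C_B at t_opt = ln(k₂/k₁)/(k₂−k₁) gives C_{B,max}/C_{A0} = (k₁/k₂)^[k₂/(k₂−k₁)].
= (0.0424/2.15)^(2.15/(2.15−0.0424)) = (0.01972)^(1.020) = 0.01822.
C_{B,max} = 0.01822×5.76 = 0.105 mol·L⁻¹.

0.105 mol·L⁻¹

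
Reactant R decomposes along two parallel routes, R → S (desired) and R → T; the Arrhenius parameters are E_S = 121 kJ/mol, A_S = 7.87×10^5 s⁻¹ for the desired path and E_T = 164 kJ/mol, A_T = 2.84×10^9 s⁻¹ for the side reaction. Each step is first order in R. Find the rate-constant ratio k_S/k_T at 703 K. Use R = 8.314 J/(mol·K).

Since both paths have the same order in R, the concentration cancels and S_{S/T} = k_S/k_T = (A_S/A_T)·exp[(E_T−E_S)/(RT)].
(E_T−E_S)/(RT) = (164−121)×10³/(8.314×703) = 43000/5845 = 7.357.
k_S/k_T = (7.87×10^5/2.84×10^9)·exp(7.357) = 2.771×10^-4 × 1567 = 0.434.
Since E_S < E_T, lowering the temperature improves selectivity toward S.

0.434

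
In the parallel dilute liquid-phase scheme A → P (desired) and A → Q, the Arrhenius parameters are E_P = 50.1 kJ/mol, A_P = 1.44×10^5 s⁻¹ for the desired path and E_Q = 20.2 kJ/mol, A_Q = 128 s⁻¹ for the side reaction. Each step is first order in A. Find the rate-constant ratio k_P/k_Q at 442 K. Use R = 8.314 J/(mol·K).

k_P/k_Q = (A_P/A_Q)·exp[−(E_P−E_Q)/(RT)] = (A_P/A_Q)·exp[(E_Q−E_P)/(RT)].
(E_Q−E_P)/(RT) = (20.2−50.1)×10³/(8.314×442) = -29900/3675 = -8.137.
k_P/k_Q = (1.44×10^5/128)·exp(-8.137) = 1125 × 2.927×10^-4 = 0.329.

0.329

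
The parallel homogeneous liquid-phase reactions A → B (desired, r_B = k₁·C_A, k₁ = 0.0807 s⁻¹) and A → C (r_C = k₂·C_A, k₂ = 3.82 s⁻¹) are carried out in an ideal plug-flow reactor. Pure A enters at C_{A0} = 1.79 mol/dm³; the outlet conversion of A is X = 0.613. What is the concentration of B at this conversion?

C_A = C_{A0}(1−X) = 0.6927 mol/dm³.
Both paths are first order in A, so the instantaneous fraction to B is constant: dC_B/d(−C_A) = k₁/(k₁+k₂) = 0.02069.
C_B = 0.02069·(C_{A0}−C_A) = 0.02069×1.097 = 0.0227 mol/dm³.

0.0227 mol/dm³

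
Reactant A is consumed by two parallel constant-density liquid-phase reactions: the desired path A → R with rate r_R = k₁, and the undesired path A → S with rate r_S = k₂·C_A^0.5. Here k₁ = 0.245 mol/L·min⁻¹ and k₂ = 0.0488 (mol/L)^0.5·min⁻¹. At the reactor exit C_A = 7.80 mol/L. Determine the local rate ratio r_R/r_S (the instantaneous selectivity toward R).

1.80

S_{R/S} = r_R/r_S = (k₁)/(k₂·C_A^0.5) = (k₁/k₂)·C_A^-0.5.
= (0.245) / (0.0488×7.800^0.5) = 0.2450/0.1363 = 1.80.
The undesired path is higher order in A, so low C_A (CSTR or dilute feed) favours R.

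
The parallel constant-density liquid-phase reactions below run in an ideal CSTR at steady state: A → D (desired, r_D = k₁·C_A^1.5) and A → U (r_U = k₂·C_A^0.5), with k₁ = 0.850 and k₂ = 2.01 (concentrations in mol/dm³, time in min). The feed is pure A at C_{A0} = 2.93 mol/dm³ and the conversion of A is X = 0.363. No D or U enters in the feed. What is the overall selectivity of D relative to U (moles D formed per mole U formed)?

Exit C_A = C_{A0}(1−X) = 2.93×0.637 = 1.866 mol/dm³.
Rates in a CSTR are evaluated at the outlet concentration: r_D = 0.850×1.866^1.5 = 2.167, r_U = 2.01×1.866^0.5 = 2.746.
Overall selectivity = C_D/C_U = r_Dτ/(r_Uτ) = r_D/r_U = 0.789.

0.789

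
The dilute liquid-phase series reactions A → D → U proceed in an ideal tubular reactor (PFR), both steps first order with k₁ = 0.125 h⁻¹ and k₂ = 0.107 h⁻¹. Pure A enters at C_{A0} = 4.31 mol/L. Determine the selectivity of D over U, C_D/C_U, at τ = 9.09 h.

1.40

The intermediate concentration in a first-order A→B→C sequence is C_D = k₁C_{A0}(e^(−k₁τ) − e^(−k₂τ))/(k₂−k₁).
e^(−k₁τ) = e^(−0.125×9.09) = e^(−1.136) = 0.3210; e^(−k₂τ) = e^(−0.9726) = 0.3781.
C_D = 0.125×4.31/(0.107−0.125) × (0.3210−0.3781) = (-29.93)×(-0.05707) = 1.708 mol/L.
C_A = C_{A0}e^(−k₁τ) = 1.384 mol/L, so C_U = C_{A0}−C_A−C_D = 1.218 mol/L; C_D/C_U = 1.40.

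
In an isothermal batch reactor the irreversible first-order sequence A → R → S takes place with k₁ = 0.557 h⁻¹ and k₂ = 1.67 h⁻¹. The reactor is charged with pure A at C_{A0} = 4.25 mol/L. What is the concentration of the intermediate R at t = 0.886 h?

Solving the coupled first-order balances gives C_R(t) = [k₁/(k₂−k₁)]·C_{A0}·(e^(−k₁t) − e^(−k₂t)).
e^(−k₁t) = e^(−0.557×0.886) = e^(−0.4935) = 0.6105; e^(−k₂t) = e^(−1.480) = 0.2277.
C_R = 0.557×4.25/(1.67−0.557) × (0.6105−0.2277) = 2.127×0.3828 = 0.8141 mol/L.

0.814 mol/L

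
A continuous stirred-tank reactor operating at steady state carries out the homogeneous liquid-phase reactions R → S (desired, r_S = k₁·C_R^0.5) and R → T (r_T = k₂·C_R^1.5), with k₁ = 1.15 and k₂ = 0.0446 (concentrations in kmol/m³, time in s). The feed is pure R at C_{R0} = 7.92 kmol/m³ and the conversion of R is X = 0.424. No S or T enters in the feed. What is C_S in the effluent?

Exit C_R = C_{R0}(1−X) = 7.92×0.576 = 4.562 kmol/m³.
A CSTR operates uniformly at the exit composition, giving r_S = 2.456 and r_T = 0.4346 (each k·C_R^n at C_R = 4.562).
Fraction of consumed R going to S: r_S/(r_S+r_T) = 0.8497.
C_S = 0.8497·C_{R0}·X = 0.8497×7.92×0.424 = 2.85 kmol/m³.

2.85 kmol/m³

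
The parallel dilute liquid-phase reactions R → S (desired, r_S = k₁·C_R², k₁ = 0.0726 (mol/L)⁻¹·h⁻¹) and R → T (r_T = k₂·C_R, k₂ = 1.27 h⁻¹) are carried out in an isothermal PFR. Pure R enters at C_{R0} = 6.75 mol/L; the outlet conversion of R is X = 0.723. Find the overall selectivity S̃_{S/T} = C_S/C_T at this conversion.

0.241

C_R = C_{R0}(1−X) = 1.870 mol/L.
Along a PFR/batch, dC_T/dC_R = −r_T/(r_S+r_T) = −k₂/(k₂+k₁·C_R).
Integrating from C_{R0} to C_R: C_T = (1.27/0.0726)·ln[(1.27+0.0726·6.75)/(1.27+0.0726·1.87)] = 17.49·ln(1.760/1.406) = 3.932 mol/L.
Then C_S = (C_{R0}−C_R) − C_T = 4.880 − 3.932 = 0.9482 mol/L.
S̃_{S/T} = C_S/C_T = 0.9482/3.932 = 0.241.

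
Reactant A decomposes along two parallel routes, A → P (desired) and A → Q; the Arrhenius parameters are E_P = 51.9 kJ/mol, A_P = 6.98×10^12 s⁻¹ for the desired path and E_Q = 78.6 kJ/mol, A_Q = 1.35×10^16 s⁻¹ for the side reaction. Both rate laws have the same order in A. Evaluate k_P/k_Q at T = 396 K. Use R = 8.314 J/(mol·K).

1.72

Since both paths have the same order in A, the concentration cancels and S_{P/Q} = k_P/k_Q = (A_P/A_Q)·exp[(E_Q−E_P)/(RT)].
(E_Q−E_P)/(RT) = (78.6−51.9)×10³/(8.314×396) = 26700/3292 = 8.110.
k_P/k_Q = (6.98×10^12/1.35×10^16)·exp(8.110) = 5.170×10^-4 × 3327 = 1.72.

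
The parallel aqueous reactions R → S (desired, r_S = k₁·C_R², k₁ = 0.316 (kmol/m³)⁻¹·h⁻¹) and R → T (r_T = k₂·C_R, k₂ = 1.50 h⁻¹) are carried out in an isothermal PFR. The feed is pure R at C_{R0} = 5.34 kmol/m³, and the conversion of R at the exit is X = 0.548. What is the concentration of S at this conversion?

C_R = C_{R0}(1−X) = 2.414 kmol/m³.
Along a PFR/batch, dC_T/dC_R = −r_T/(r_S+r_T) = −k₂/(k₂+k₁·C_R).
Integrating from C_{R0} to C_R: C_T = (1.50/0.316)·ln[(1.50+0.316·5.34)/(1.50+0.316·2.41)] = 4.747·ln(3.187/2.263) = 1.626 kmol/m³.
Then C_S = (C_{R0}−C_R) − C_T = 2.926 − 1.626 = 1.300 kmol/m³.

1.30 kmol/m³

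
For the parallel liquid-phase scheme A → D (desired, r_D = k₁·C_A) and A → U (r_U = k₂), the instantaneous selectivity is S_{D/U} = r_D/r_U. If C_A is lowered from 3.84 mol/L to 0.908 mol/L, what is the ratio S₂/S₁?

S_{D/U} = (k₁/k₂)·C_A, so S₂/S₁ = (C_{A,2}/C_{A,1}).
= 0.908/3.84 = 0.236.

0.236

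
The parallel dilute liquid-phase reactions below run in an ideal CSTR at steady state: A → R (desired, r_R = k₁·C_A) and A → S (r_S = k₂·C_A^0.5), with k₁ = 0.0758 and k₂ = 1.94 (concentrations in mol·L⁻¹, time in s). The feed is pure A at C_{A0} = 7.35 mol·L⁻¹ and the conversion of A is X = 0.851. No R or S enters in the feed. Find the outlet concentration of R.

0.246 mol·L⁻¹

Exit C_A = C_{A0}(1−X) = 7.35×0.149 = 1.095 mol·L⁻¹.
In a CSTR the entire volume is at exit conditions, so r_R = 0.0758×1.095 = 0.08301 and r_S = 1.94×1.095^0.5 = 2.030.
Fraction of consumed A going to R: r_R/(r_R+r_S) = 0.03928.
C_R = 0.03928·C_{A0}·X = 0.03928×7.35×0.851 = 0.246 mol·L⁻¹.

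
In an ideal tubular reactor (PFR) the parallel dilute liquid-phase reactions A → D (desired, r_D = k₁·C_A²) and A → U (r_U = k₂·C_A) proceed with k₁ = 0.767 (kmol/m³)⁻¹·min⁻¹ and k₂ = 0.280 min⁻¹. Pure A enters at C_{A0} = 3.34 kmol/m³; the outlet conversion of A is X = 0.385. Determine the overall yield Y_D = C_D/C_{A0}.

C_A = C_{A0}(1−X) = 2.054 kmol/m³.
Along a PFR/batch, dC_U/dC_A = −r_U/(r_D+r_U) = −k₂/(k₂+k₁·C_A).
Integrating from C_{A0} to C_A: C_U = (0.280/0.767)·ln[(0.280+0.767·3.34)/(0.280+0.767·2.05)] = 0.3651·ln(2.842/1.855) = 0.1556 kmol/m³.
Then C_D = (C_{A0}−C_A) − C_U = 1.286 − 0.1556 = 1.130 kmol/m³.
Y_D = C_D/C_{A0} = 1.130/3.34 = 0.338.

0.338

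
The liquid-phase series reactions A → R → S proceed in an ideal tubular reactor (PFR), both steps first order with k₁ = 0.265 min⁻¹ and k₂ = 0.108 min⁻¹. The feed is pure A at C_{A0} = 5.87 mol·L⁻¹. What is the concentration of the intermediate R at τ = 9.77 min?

2.71 mol·L⁻¹

Solving the coupled first-order balances gives C_R(τ) = [k₁/(k₂−k₁)]·C_{A0}·(e^(−k₁τ) − e^(−k₂τ)).
e^(−k₁τ) = e^(−0.265×9.77) = e^(−2.589) = 0.07509; e^(−k₂τ) = e^(−1.055) = 0.3481.
C_R = 0.265×5.87/(0.108−0.265) × (0.07509−0.3481) = (-9.908)×(-0.2730) = 2.705 mol·L⁻¹.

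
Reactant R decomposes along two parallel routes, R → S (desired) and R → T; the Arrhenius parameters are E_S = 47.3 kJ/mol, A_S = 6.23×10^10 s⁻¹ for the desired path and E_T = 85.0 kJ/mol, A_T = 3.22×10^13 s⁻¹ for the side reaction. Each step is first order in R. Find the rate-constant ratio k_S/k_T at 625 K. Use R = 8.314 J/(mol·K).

2.74

With equal orders, S_{S/T} = k_S/k_T = (A_S/A_T)·exp[(E_T−E_S)/(RT)].
(E_T−E_S)/(RT) = (85.0−47.3)×10³/(8.314×625) = 37700/5196 = 7.255.
k_S/k_T = (6.23×10^10/3.22×10^13)·exp(7.255) = 0.001935 × 1415 = 2.74.
Since E_S < E_T, lowering the temperature improves selectivity toward S.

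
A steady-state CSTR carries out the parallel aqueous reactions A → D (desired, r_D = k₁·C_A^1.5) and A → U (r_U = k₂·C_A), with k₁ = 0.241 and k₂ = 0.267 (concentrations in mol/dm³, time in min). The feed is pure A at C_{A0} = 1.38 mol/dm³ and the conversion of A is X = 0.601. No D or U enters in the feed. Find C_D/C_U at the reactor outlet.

0.670

Exit C_A = C_{A0}(1−X) = 1.38×0.399 = 0.5506 mol/dm³.
In a CSTR the entire volume is at exit conditions, so r_D = 0.241×0.5506^1.5 = 0.09847 and r_U = 0.267×0.5506 = 0.1470.
Overall selectivity = C_D/C_U = r_Dτ/(r_Uτ) = r_D/r_U = 0.670.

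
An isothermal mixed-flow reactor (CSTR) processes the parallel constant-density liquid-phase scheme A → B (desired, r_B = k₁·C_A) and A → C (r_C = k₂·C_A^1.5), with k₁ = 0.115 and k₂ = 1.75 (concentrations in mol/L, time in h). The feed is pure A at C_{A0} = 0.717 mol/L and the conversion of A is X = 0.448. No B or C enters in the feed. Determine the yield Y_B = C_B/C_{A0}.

0.0424

Exit C_A = C_{A0}(1−X) = 0.717×0.552 = 0.3958 mol/L.
A CSTR operates uniformly at the exit composition, giving r_B = 0.04552 and r_C = 0.4357 (each k·C_A^n at C_A = 0.3958).
Fraction of consumed A going to B: r_B/(r_B+r_C) = 0.09458.
C_B = 0.09458·C_{A0}·X = 0.09458×0.717×0.448 = 0.0304 mol/L; Y_B = C_B/C_{A0} = 0.0424.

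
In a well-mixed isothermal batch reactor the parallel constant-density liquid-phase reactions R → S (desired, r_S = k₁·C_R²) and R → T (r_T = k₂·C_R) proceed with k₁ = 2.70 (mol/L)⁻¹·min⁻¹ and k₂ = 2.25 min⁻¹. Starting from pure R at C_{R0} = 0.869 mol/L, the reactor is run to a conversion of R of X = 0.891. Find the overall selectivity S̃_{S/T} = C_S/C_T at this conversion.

C_R = C_{R0}(1−X) = 0.09472 mol/L.
Along a PFR/batch, dC_T/dC_R = −r_T/(r_S+r_T) = −k₂/(k₂+k₁·C_R).
Integrating from C_{R0} to C_R: C_T = (2.25/2.70)·ln[(2.25+2.70·0.869)/(2.25+2.70·0.0947)] = 0.8333·ln(4.596/2.506) = 0.5056 mol/L.
Then C_S = (C_{R0}−C_R) − C_T = 0.7743 − 0.5056 = 0.2687 mol/L.
S̃_{S/T} = C_S/C_T = 0.2687/0.5056 = 0.532.

0.532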